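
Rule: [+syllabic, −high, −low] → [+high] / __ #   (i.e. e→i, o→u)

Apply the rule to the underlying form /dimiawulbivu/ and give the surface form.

dimiawulbivu

No segment of /dimiawulbivu/ meets the structural description of the rule, so the form surfaces unchanged.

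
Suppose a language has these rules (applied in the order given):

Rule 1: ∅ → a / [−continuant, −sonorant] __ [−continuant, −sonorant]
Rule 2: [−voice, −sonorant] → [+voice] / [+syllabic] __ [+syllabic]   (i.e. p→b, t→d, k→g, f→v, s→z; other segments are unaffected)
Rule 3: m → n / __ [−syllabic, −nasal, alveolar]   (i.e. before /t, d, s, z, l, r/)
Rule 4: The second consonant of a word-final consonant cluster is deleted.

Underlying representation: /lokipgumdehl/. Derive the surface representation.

Rule 1 (stop-cluster a-epenthesis): /p/ and /g/ form a stop–stop cluster, so [a] is inserted between them. /lokipgumdehl/ → lokipagumdehl.
Rule 2 (intervocalic voicing): /k/ is a voiceless obstruent between vowels /o/ and /i/, so it voices to [g]. /p/ is a voiceless obstruent between vowels /i/ and /a/, so it voices to [b]. /lokipagumdehl/ → logibagumdehl.
Rule 3 (nasal place assimilation): /m/ precedes the alveolar consonant /d/, so it assimilates in place to [n]. /logibagumdehl/ → logibagundehl.
Rule 4 (final cluster simplification): /l/ is the second consonant of a word-final cluster /hl/, so it deletes. /logibagundehl/ → logibagundeh.

logibagundeh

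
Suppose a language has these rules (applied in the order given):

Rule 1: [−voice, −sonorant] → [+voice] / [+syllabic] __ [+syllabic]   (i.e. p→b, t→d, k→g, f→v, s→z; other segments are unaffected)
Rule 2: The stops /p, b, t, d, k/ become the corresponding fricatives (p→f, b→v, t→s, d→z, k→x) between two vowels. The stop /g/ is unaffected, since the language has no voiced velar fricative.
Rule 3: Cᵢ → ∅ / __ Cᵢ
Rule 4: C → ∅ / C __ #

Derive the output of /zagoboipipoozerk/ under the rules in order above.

Rule 1 (intervocalic voicing): /p/ is a voiceless obstruent between vowels /i/ and /i/, so it voices to [b]. /p/ is a voiceless obstruent between vowels /i/ and /o/, so it voices to [b]. /zagoboipipoozerk/ → zagoboibiboozerk.
Rule 2 (intervocalic spirantization): /b/ is a stop between vowels /o/ and /o/, so it spirantizes to the fricative [v]. /b/ is a stop between vowels /i/ and /i/, so it spirantizes to the fricative [v]. /b/ is a stop between vowels /i/ and /o/, so it spirantizes to the fricative [v]. /zagoboibiboozerk/ → zagovoivivoozerk.
Rule 3 (degemination): no segment meets the environment; /zagovoivivoozerk/ is unchanged.
Rule 4 (final cluster simplification): /k/ is the second consonant of a word-final cluster /rk/, so it deletes. /zagovoivivoozerk/ → zagovoivivoozer.

zagovoivivoozer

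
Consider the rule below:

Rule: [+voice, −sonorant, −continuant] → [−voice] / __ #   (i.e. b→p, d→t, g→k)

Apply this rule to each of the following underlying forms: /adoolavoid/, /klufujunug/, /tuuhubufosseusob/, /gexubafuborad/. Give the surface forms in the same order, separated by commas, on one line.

adoolavoit, klufujunuk, tuuhubufosseusop, gexubafuborat

/adoolavoid/: /d/ is a voiced stop in word-final position, so it devoices to [t]. → [adoolavoit].
/klufujunug/: /g/ is a voiced stop in word-final position, so it devoices to [k]. → [klufujunuk].
/tuuhubufosseusob/: /b/ is a voiced stop in word-final position, so it devoices to [p]. → [tuuhubufosseusop].
/gexubafuborad/: /d/ is a voiced stop in word-final position, so it devoices to [t]. → [gexubafuborat].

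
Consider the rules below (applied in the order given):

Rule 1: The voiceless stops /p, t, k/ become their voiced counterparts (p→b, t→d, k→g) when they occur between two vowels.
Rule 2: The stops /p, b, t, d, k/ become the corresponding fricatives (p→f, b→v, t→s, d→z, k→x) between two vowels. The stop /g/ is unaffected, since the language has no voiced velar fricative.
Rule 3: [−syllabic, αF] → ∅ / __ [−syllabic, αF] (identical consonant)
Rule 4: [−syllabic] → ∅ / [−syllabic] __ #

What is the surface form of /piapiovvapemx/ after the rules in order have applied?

piaviovavem

Rule 1 (intervocalic voicing): /p/ is a voiceless stop between vowels /a/ and /i/, so it voices to [b]. /p/ is a voiceless stop between vowels /a/ and /e/, so it voices to [b]. /piapiovvapemx/ → piabiovvabemx.
Rule 2 (intervocalic spirantization): /b/ is a stop between vowels /a/ and /i/, so it spirantizes to the fricative [v]. /b/ is a stop between vowels /a/ and /e/, so it spirantizes to the fricative [v]. /piabiovvabemx/ → piaviovvavemx.
Rule 3 (degemination): /vv/ is a geminate; the first /v/ deletes. /piaviovvavemx/ → piaviovavemx.
Rule 4 (final cluster simplification): /x/ is the second consonant of a word-final cluster /mx/, so it deletes. /piaviovavemx/ → piaviovavem.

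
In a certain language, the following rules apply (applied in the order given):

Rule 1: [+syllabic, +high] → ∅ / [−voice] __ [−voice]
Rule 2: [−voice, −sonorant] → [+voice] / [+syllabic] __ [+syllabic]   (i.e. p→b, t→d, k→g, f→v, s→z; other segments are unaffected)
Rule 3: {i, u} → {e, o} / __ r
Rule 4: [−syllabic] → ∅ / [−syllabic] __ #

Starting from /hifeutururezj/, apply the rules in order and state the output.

hfeudororez

Rule 1 (high vowel syncope): /i/ is a high vowel flanked by voiceless consonants /h/ and /f/, so it deletes. /hifeutururezj/ → hfeutururezj.
Rule 2 (intervocalic voicing): /t/ is a voiceless obstruent between vowels /u/ and /u/, so it voices to [d]. /hfeutururezj/ → hfeudururezj.
Rule 3 (pre-rhotic lowering): /u/ is a high vowel immediately before /r/, so it lowers to [o]. /u/ is a high vowel immediately before /r/, so it lowers to [o]. /hfeudururezj/ → hfeudororezj.
Rule 4 (final cluster simplification): /j/ is the second consonant of a word-final cluster /zj/, so it deletes. /hfeudororezj/ → hfeudororez.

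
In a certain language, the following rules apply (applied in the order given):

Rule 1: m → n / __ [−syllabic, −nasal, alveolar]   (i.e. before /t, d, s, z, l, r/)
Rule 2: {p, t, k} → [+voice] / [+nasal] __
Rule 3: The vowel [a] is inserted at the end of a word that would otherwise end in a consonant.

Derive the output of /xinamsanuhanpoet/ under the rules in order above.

xinansanuhanboeta

Rule 1 (nasal place assimilation): /m/ precedes the alveolar consonant /s/, so it assimilates in place to [n]. /xinamsanuhanpoet/ → xinansanuhanpoet.
Rule 2 (post-nasal voicing): /p/ is a voiceless stop immediately after the nasal /n/, so it voices to [b]. /xinansanuhanpoet/ → xinansanuhanboet.
Rule 3 (final a-epenthesis): the form ends in the consonant /t/, so [a] is inserted word-finally. /xinansanuhanboet/ → xinansanuhanboeta.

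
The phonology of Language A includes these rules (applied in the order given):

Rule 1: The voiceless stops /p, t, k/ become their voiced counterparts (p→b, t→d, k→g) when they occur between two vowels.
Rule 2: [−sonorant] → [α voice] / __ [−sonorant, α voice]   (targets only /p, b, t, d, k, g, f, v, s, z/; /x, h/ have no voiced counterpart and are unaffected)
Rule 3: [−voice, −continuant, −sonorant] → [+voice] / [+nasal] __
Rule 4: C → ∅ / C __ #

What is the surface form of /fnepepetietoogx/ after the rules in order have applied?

fnebebediedook

Rule 1 (intervocalic voicing): /p/ is a voiceless stop between vowels /e/ and /e/, so it voices to [b]. /p/ is a voiceless stop between vowels /e/ and /e/, so it voices to [b]. /t/ is a voiceless stop between vowels /e/ and /i/, so it voices to [d]. /t/ is a voiceless stop between vowels /e/ and /o/, so it voices to [d]. /fnepepetietoogx/ → fnebebediedoogx.
Rule 2 (regressive voicing assimilation): /g/ precedes the voiceless obstruent /x/, so it devoices to [k] by assimilation. /fnebebediedoogx/ → fnebebediedookx.
Rule 3 (post-nasal voicing): no segment meets the environment; /fnebebediedookx/ is unchanged.
Rule 4 (final cluster simplification): /x/ is the second consonant of a word-final cluster /kx/, so it deletes. /fnebebediedookx/ → fnebebediedook.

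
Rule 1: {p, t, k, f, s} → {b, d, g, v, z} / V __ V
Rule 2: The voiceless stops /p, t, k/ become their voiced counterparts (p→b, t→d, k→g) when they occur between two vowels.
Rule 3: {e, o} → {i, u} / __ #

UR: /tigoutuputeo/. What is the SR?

tigoudubudeu

Rule 1 (intervocalic voicing): /t/ is a voiceless obstruent between vowels /u/ and /u/, so it voices to [d]. /p/ is a voiceless obstruent between vowels /u/ and /u/, so it voices to [b]. /t/ is a voiceless obstruent between vowels /u/ and /e/, so it voices to [d]. /tigoutuputeo/ → tigoudubudeo.
Rule 2 (intervocalic voicing): no segment meets the environment; /tigoudubudeo/ is unchanged.
Rule 3 (final vowel raising): /o/ is a mid vowel in word-final position, so it raises to [u]. /tigoudubudeo/ → tigoudubudeu.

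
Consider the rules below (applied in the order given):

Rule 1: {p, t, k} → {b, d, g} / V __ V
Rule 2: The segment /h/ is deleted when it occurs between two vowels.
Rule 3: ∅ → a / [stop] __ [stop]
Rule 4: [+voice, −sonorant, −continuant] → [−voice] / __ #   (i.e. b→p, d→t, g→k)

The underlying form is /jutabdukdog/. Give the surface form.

judabadukadok

Rule 1 (intervocalic voicing): /t/ is a voiceless stop between vowels /u/ and /a/, so it voices to [d]. /jutabdukdog/ → judabdukdog.
Rule 2 (intervocalic h-deletion): no segment meets the environment; /judabdukdog/ is unchanged.
Rule 3 (stop-cluster a-epenthesis): /b/ and /d/ form a stop–stop cluster, so [a] is inserted between them. /k/ and /d/ form a stop–stop cluster, so [a] is inserted between them. /judabdukdog/ → judabadukadog.
Rule 4 (final devoicing): /g/ is a voiced stop in word-final position, so it devoices to [k]. /judabadukadog/ → judabadukadok.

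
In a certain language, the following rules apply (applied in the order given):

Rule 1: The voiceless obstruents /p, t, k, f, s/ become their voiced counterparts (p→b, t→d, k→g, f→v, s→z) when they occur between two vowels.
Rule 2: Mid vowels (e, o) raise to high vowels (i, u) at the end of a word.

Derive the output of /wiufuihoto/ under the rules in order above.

wiuvuihodu

Rule 1 (intervocalic voicing): /f/ is a voiceless obstruent between vowels /u/ and /u/, so it voices to [v]. /t/ is a voiceless obstruent between vowels /o/ and /o/, so it voices to [d]. /wiufuihoto/ → wiuvuihodo.
Rule 2 (final vowel raising): /o/ is a mid vowel in word-final position, so it raises to [u]. /wiuvuihodo/ → wiuvuihodu.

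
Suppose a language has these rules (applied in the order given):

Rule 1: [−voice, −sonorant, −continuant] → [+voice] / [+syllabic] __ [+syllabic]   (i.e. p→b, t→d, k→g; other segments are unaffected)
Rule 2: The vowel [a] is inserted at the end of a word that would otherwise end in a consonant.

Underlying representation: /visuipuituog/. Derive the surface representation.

Rule 1 (intervocalic voicing): /p/ is a voiceless stop between vowels /i/ and /u/, so it voices to [b]. /t/ is a voiceless stop between vowels /i/ and /u/, so it voices to [d]. /visuipuituog/ → visuibuiduog.
Rule 2 (final a-epenthesis): the form ends in the consonant /g/, so [a] is inserted word-finally. /visuibuiduog/ → visuibuiduoga.

visuibuiduoga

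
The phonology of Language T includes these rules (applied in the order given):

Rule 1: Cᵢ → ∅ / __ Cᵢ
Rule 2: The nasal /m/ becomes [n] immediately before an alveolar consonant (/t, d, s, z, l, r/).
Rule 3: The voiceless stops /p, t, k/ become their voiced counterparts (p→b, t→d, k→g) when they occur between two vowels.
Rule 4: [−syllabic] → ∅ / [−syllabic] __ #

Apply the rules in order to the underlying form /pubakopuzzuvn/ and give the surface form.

Rule 1 (degemination): /zz/ is a geminate; the first /z/ deletes. /pubakopuzzuvn/ → pubakopuzuvn.
Rule 2 (nasal place assimilation): no segment meets the environment; /pubakopuzuvn/ is unchanged.
Rule 3 (intervocalic voicing): /k/ is a voiceless stop between vowels /a/ and /o/, so it voices to [g]. /p/ is a voiceless stop between vowels /o/ and /u/, so it voices to [b]. /pubakopuzuvn/ → pubagobuzuvn.
Rule 4 (final cluster simplification): /n/ is the second consonant of a word-final cluster /vn/, so it deletes. /pubagobuzuvn/ → pubagobuzuv.

pubagobuzuv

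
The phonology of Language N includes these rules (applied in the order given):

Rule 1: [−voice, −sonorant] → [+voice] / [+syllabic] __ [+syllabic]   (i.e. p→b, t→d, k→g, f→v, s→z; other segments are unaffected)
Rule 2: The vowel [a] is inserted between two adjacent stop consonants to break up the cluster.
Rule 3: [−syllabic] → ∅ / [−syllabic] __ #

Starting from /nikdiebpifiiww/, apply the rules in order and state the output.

nikadiebapiviiw

Rule 1 (intervocalic voicing): /f/ is a voiceless obstruent between vowels /i/ and /i/, so it voices to [v]. /nikdiebpifiiww/ → nikdiebpiviiww.
Rule 2 (stop-cluster a-epenthesis): /k/ and /d/ form a stop–stop cluster, so [a] is inserted between them. /b/ and /p/ form a stop–stop cluster, so [a] is inserted between them. /nikdiebpiviiww/ → nikadiebapiviiww.
Rule 3 (final cluster simplification): /w/ is the second consonant of a word-final cluster /ww/, so it deletes. /nikadiebapiviiww/ → nikadiebapiviiw.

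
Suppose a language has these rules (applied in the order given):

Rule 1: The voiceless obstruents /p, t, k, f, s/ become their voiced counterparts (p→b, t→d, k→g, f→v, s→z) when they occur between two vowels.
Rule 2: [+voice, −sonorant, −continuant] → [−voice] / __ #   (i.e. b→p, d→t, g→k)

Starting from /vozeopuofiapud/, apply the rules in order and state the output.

Rule 1 (intervocalic voicing): /p/ is a voiceless obstruent between vowels /o/ and /u/, so it voices to [b]. /f/ is a voiceless obstruent between vowels /o/ and /i/, so it voices to [v]. /p/ is a voiceless obstruent between vowels /a/ and /u/, so it voices to [b]. /vozeopuofiapud/ → vozeobuoviabud.
Rule 2 (final devoicing): /d/ is a voiced stop in word-final position, so it devoices to [t]. /vozeobuoviabud/ → vozeobuoviabut.

vozeobuoviabut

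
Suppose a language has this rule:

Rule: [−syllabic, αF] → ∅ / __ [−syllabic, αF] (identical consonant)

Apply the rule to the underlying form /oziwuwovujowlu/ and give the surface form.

No segment of /oziwuwovujowlu/ meets the structural description of the rule, so the form surfaces unchanged.

oziwuwovujowlu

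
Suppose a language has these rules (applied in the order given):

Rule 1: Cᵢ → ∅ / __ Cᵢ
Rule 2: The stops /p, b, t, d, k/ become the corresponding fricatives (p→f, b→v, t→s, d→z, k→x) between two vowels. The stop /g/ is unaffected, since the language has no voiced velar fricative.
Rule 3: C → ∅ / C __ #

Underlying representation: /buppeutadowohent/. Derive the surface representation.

Rule 1 (degemination): /pp/ is a geminate; the first /p/ deletes. /buppeutadowohent/ → bupeutadowohent.
Rule 2 (intervocalic spirantization): /p/ is a stop between vowels /u/ and /e/, so it spirantizes to the fricative [f]. /t/ is a stop between vowels /u/ and /a/, so it spirantizes to the fricative [s]. /d/ is a stop between vowels /a/ and /o/, so it spirantizes to the fricative [z]. /bupeutadowohent/ → bufeusazowohent.
Rule 3 (final cluster simplification): /t/ is the second consonant of a word-final cluster /nt/, so it deletes. /bufeusazowohent/ → bufeusazowohen.

bufeusazowohen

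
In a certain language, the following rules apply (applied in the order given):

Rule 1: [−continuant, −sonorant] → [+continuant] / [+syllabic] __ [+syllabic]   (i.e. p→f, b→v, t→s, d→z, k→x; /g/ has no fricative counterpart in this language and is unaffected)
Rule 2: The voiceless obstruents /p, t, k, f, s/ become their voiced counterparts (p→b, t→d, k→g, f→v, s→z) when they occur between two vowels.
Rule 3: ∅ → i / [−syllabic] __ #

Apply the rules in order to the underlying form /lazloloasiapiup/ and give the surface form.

lazloloaziaviupi

Rule 1 (intervocalic spirantization): /p/ is a stop between vowels /a/ and /i/, so it spirantizes to the fricative [f]. /lazloloasiapiup/ → lazloloasiafiup.
Rule 2 (intervocalic voicing): /s/ is a voiceless obstruent between vowels /a/ and /i/, so it voices to [z]. /f/ is a voiceless obstruent between vowels /a/ and /i/, so it voices to [v]. /lazloloasiafiup/ → lazloloaziaviup.
Rule 3 (final i-epenthesis): the form ends in the consonant /p/, so [i] is inserted word-finally. /lazloloaziaviup/ → lazloloaziaviupi.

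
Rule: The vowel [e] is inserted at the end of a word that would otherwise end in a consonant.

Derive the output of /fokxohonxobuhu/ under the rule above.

No segment of /fokxohonxobuhu/ meets the structural description of the rule, so the form surfaces unchanged.

fokxohonxobuhu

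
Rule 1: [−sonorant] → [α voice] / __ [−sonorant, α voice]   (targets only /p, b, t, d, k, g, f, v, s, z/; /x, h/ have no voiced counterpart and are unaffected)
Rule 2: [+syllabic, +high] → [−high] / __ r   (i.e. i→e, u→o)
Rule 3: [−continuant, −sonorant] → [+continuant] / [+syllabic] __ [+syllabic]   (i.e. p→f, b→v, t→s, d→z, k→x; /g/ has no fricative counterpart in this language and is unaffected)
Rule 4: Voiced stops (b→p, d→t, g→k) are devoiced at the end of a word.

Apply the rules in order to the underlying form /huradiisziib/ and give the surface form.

horaziizziip

Rule 1 (regressive voicing assimilation): /s/ precedes the voiced obstruent /z/, so it voices to [z] by assimilation. /huradiisziib/ → huradiizziib.
Rule 2 (pre-rhotic lowering): /u/ is a high vowel immediately before /r/, so it lowers to [o]. /huradiizziib/ → horadiizziib.
Rule 3 (intervocalic spirantization): /d/ is a stop between vowels /a/ and /i/, so it spirantizes to the fricative [z]. /horadiizziib/ → horaziizziib.
Rule 4 (final devoicing): /b/ is a voiced stop in word-final position, so it devoices to [p]. /horaziizziib/ → horaziizziip.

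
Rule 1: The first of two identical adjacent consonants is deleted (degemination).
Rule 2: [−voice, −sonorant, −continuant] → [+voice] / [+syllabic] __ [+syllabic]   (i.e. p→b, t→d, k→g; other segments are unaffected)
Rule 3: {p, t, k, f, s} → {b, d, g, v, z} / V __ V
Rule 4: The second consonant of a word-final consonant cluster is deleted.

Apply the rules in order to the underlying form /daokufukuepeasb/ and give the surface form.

Rule 1 (degemination): no segment meets the environment; /daokufukuepeasb/ is unchanged.
Rule 2 (intervocalic voicing): /k/ is a voiceless stop between vowels /o/ and /u/, so it voices to [g]. /k/ is a voiceless stop between vowels /u/ and /u/, so it voices to [g]. /p/ is a voiceless stop between vowels /e/ and /e/, so it voices to [b]. /daokufukuepeasb/ → daogufuguebeasb.
Rule 3 (intervocalic voicing): /f/ is a voiceless obstruent between vowels /u/ and /u/, so it voices to [v]. /daogufuguebeasb/ → daoguvuguebeasb.
Rule 4 (final cluster simplification): /b/ is the second consonant of a word-final cluster /sb/, so it deletes. /daoguvuguebeasb/ → daoguvuguebeas.

daoguvuguebeas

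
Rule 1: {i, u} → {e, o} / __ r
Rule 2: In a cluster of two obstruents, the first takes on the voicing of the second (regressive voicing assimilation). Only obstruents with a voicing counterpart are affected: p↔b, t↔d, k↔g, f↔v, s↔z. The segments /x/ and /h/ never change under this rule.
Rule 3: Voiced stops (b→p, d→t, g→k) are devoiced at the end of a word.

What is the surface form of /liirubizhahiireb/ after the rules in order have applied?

lierubishahierep

Rule 1 (pre-rhotic lowering): /i/ is a high vowel immediately before /r/, so it lowers to [e]. /i/ is a high vowel immediately before /r/, so it lowers to [e]. /liirubizhahiireb/ → lierubizhahiereb.
Rule 2 (regressive voicing assimilation): /z/ precedes the voiceless obstruent /h/, so it devoices to [s] by assimilation. /lierubizhahiereb/ → lierubishahiereb.
Rule 3 (final devoicing): /b/ is a voiced stop in word-final position, so it devoices to [p]. /lierubishahiereb/ → lierubishahierep.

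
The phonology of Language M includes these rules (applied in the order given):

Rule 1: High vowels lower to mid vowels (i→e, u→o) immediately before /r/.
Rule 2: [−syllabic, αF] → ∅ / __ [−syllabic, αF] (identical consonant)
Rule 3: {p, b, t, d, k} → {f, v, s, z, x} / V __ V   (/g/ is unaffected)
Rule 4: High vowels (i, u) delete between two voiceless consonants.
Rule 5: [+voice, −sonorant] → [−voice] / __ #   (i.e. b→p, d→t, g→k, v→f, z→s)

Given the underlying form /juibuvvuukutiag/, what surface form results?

Rule 1 (pre-rhotic lowering): no segment meets the environment; /juibuvvuukutiag/ is unchanged.
Rule 2 (degemination): /vv/ is a geminate; the first /v/ deletes. /juibuvvuukutiag/ → juibuvuukutiag.
Rule 3 (intervocalic spirantization): /b/ is a stop between vowels /i/ and /u/, so it spirantizes to the fricative [v]. /k/ is a stop between vowels /u/ and /u/, so it spirantizes to the fricative [x]. /t/ is a stop between vowels /u/ and /i/, so it spirantizes to the fricative [s]. /juibuvuukutiag/ → juivuvuuxusiag.
Rule 4 (high vowel syncope): /u/ is a high vowel flanked by voiceless consonants /x/ and /s/, so it deletes. /juivuvuuxusiag/ → juivuvuuxsiag.
Rule 5 (final devoicing): /g/ is a voiced obstruent in word-final position, so it devoices to [k]. /juivuvuuxsiag/ → juivuvuuxsiak.

juivuvuuxsiak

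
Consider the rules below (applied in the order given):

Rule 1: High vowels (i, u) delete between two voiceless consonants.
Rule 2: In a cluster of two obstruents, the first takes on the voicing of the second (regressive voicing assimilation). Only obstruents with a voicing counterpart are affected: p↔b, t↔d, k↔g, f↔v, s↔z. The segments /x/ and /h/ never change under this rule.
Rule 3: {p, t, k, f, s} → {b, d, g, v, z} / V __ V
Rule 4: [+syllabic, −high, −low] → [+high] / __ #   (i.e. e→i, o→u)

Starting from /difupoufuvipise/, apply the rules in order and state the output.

Rule 1 (high vowel syncope): /u/ is a high vowel flanked by voiceless consonants /f/ and /p/, so it deletes. /i/ is a high vowel flanked by voiceless consonants /p/ and /s/, so it deletes. /difupoufuvipise/ → difpoufuvipse.
Rule 2 (regressive voicing assimilation): no segment meets the environment; /difpoufuvipse/ is unchanged.
Rule 3 (intervocalic voicing): /f/ is a voiceless obstruent between vowels /u/ and /u/, so it voices to [v]. /difpoufuvipse/ → difpouvuvipse.
Rule 4 (final vowel raising): /e/ is a mid vowel in word-final position, so it raises to [i]. /difpouvuvipse/ → difpouvuvipsi.

difpouvuvipsi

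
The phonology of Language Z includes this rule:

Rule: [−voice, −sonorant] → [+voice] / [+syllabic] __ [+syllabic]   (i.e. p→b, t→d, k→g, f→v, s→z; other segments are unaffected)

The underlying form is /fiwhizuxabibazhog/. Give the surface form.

fiwhizuxabibazhog

No segment of /fiwhizuxabibazhog/ meets the structural description of the rule, so the form surfaces unchanged.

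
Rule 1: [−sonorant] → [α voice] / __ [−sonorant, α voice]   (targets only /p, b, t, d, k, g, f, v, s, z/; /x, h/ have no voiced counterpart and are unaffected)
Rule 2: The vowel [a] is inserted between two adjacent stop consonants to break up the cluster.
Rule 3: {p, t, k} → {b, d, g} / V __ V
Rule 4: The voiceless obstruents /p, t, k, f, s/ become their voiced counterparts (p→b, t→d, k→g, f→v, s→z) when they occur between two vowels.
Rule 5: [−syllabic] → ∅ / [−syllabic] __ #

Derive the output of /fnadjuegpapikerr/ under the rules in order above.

Rule 1 (regressive voicing assimilation): /g/ precedes the voiceless obstruent /p/, so it devoices to [k] by assimilation. /fnadjuegpapikerr/ → fnadjuekpapikerr.
Rule 2 (stop-cluster a-epenthesis): /k/ and /p/ form a stop–stop cluster, so [a] is inserted between them. /fnadjuekpapikerr/ → fnadjuekapapikerr.
Rule 3 (intervocalic voicing): /k/ is a voiceless stop between vowels /e/ and /a/, so it voices to [g]. /p/ is a voiceless stop between vowels /a/ and /a/, so it voices to [b]. /p/ is a voiceless stop between vowels /a/ and /i/, so it voices to [b]. /k/ is a voiceless stop between vowels /i/ and /e/, so it voices to [g]. /fnadjuekapapikerr/ → fnadjuegababigerr.
Rule 4 (intervocalic voicing): no segment meets the environment; /fnadjuegababigerr/ is unchanged.
Rule 5 (final cluster simplification): /r/ is the second consonant of a word-final cluster /rr/, so it deletes. /fnadjuegababigerr/ → fnadjuegababiger.

fnadjuegababiger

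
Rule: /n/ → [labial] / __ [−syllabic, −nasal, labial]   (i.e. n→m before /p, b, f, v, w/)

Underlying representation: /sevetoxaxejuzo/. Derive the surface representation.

No segment of /sevetoxaxejuzo/ meets the structural description of the rule, so the form surfaces unchanged.

sevetoxaxejuzo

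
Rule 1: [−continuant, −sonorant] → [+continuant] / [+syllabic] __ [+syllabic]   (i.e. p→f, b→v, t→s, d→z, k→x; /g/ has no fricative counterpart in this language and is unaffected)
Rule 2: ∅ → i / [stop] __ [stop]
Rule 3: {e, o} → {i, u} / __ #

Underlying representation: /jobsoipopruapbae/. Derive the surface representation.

jobsoifopruapibai

Rule 1 (intervocalic spirantization): /p/ is a stop between vowels /i/ and /o/, so it spirantizes to the fricative [f]. /jobsoipopruapbae/ → jobsoifopruapbae.
Rule 2 (stop-cluster i-epenthesis): /p/ and /b/ form a stop–stop cluster, so [i] is inserted between them. /jobsoifopruapbae/ → jobsoifopruapibae.
Rule 3 (final vowel raising): /e/ is a mid vowel in word-final position, so it raises to [i]. /jobsoifopruapibae/ → jobsoifopruapibai.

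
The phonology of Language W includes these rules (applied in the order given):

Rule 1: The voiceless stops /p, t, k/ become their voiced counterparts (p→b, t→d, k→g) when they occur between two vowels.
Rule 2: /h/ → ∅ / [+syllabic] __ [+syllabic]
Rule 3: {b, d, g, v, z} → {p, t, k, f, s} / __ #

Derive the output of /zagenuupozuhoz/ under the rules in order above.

Rule 1 (intervocalic voicing): /p/ is a voiceless stop between vowels /u/ and /o/, so it voices to [b]. /zagenuupozuhoz/ → zagenuubozuhoz.
Rule 2 (intervocalic h-deletion): /h/ occurs between vowels /u/ and /o/, so it deletes. /zagenuubozuhoz/ → zagenuubozuoz.
Rule 3 (final devoicing): /z/ is a voiced obstruent in word-final position, so it devoices to [s]. /zagenuubozuoz/ → zagenuubozuos.

zagenuubozuos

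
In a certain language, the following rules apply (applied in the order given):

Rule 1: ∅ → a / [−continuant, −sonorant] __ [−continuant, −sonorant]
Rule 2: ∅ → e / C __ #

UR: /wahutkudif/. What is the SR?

Rule 1 (stop-cluster a-epenthesis): /t/ and /k/ form a stop–stop cluster, so [a] is inserted between them. /wahutkudif/ → wahutakudif.
Rule 2 (final e-epenthesis): the form ends in the consonant /f/, so [e] is inserted word-finally. /wahutakudif/ → wahutakudife.

wahutakudife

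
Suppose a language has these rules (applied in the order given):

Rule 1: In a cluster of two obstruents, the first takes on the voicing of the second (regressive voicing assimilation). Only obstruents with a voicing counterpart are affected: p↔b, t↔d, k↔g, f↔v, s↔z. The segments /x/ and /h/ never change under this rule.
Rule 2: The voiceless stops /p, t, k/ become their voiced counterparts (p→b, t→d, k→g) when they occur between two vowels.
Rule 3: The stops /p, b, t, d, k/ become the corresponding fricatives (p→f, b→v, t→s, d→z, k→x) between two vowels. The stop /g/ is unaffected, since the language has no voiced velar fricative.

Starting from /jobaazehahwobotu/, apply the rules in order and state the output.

Rule 1 (regressive voicing assimilation): no segment meets the environment; /jobaazehahwobotu/ is unchanged.
Rule 2 (intervocalic voicing): /t/ is a voiceless stop between vowels /o/ and /u/, so it voices to [d]. /jobaazehahwobotu/ → jobaazehahwobodu.
Rule 3 (intervocalic spirantization): /b/ is a stop between vowels /o/ and /a/, so it spirantizes to the fricative [v]. /b/ is a stop between vowels /o/ and /o/, so it spirantizes to the fricative [v]. /d/ is a stop between vowels /o/ and /u/, so it spirantizes to the fricative [z]. /jobaazehahwobodu/ → jovaazehahwovozu.

jovaazehahwovozu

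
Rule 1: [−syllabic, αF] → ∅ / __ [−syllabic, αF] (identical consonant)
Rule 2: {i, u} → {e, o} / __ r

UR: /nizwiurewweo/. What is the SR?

Rule 1 (degemination): /ww/ is a geminate; the first /w/ deletes. /nizwiurewweo/ → nizwiureweo.
Rule 2 (pre-rhotic lowering): /u/ is a high vowel immediately before /r/, so it lowers to [o]. /nizwiureweo/ → nizwioreweo.

nizwioreweo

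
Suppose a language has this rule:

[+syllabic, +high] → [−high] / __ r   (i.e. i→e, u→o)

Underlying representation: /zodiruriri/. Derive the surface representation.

zoderoreri

/i/ is a high vowel immediately before /r/, so it lowers to [e].
/u/ is a high vowel immediately before /r/, so it lowers to [o].
/i/ is a high vowel immediately before /r/, so it lowers to [e].
The other instance of /i/ does not occur in the required environment and remains unchanged.
Surface form: [zoderoreri].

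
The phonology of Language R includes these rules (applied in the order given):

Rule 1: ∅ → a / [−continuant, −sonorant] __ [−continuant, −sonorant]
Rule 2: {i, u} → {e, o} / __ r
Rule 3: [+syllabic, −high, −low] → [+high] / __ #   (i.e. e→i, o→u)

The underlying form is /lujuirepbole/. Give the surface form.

Rule 1 (stop-cluster a-epenthesis): /p/ and /b/ form a stop–stop cluster, so [a] is inserted between them. /lujuirepbole/ → lujuirepabole.
Rule 2 (pre-rhotic lowering): /i/ is a high vowel immediately before /r/, so it lowers to [e]. /lujuirepabole/ → lujuerepabole.
Rule 3 (final vowel raising): /e/ is a mid vowel in word-final position, so it raises to [i]. /lujuerepabole/ → lujuerepaboli.

lujuerepaboli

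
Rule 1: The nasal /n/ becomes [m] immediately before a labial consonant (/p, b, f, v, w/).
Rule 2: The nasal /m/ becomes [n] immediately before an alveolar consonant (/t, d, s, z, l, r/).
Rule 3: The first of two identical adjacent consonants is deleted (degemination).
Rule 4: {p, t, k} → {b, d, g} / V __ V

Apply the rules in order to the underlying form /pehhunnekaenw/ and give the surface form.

pehunegaemw

Rule 1 (nasal place assimilation): /n/ precedes the labial consonant /w/, so it assimilates in place to [m]. /pehhunnekaenw/ → pehhunnekaemw.
Rule 2 (nasal place assimilation): no segment meets the environment; /pehhunnekaemw/ is unchanged.
Rule 3 (degemination): /hh/ is a geminate; the first /h/ deletes. /nn/ is a geminate; the first /n/ deletes. /pehhunnekaemw/ → pehunekaemw.
Rule 4 (intervocalic voicing): /k/ is a voiceless stop between vowels /e/ and /a/, so it voices to [g]. /pehunekaemw/ → pehunegaemw.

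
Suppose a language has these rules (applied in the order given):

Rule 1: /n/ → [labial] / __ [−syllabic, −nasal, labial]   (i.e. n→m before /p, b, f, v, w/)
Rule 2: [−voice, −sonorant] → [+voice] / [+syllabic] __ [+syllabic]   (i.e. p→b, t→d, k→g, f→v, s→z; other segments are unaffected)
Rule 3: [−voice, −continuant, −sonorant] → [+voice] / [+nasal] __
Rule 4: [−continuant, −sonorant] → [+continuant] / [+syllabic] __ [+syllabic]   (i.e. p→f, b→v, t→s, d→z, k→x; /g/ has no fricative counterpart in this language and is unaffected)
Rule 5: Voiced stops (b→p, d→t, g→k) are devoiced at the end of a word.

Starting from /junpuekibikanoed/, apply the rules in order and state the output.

Rule 1 (nasal place assimilation): /n/ precedes the labial consonant /p/, so it assimilates in place to [m]. /junpuekibikanoed/ → jumpuekibikanoed.
Rule 2 (intervocalic voicing): /k/ is a voiceless obstruent between vowels /e/ and /i/, so it voices to [g]. /k/ is a voiceless obstruent between vowels /i/ and /a/, so it voices to [g]. /jumpuekibikanoed/ → jumpuegibiganoed.
Rule 3 (post-nasal voicing): /p/ is a voiceless stop immediately after the nasal /m/, so it voices to [b]. /jumpuegibiganoed/ → jumbuegibiganoed.
Rule 4 (intervocalic spirantization): /b/ is a stop between vowels /i/ and /i/, so it spirantizes to the fricative [v]. /jumbuegibiganoed/ → jumbuegiviganoed.
Rule 5 (final devoicing): /d/ is a voiced stop in word-final position, so it devoices to [t]. /jumbuegiviganoed/ → jumbuegiviganoet.

jumbuegiviganoet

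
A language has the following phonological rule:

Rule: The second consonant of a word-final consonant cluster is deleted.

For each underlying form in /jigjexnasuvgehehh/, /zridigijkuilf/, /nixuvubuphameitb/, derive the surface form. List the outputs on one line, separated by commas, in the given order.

jigjexnasuvgeheh, zridigijkuil, nixuvubuphameit

/jigjexnasuvgehehh/: /h/ is the second consonant of a word-final cluster /hh/, so it deletes. → [jigjexnasuvgeheh].
/zridigijkuilf/: /f/ is the second consonant of a word-final cluster /lf/, so it deletes. → [zridigijkuil].
/nixuvubuphameitb/: /b/ is the second consonant of a word-final cluster /tb/, so it deletes. → [nixuvubuphameit].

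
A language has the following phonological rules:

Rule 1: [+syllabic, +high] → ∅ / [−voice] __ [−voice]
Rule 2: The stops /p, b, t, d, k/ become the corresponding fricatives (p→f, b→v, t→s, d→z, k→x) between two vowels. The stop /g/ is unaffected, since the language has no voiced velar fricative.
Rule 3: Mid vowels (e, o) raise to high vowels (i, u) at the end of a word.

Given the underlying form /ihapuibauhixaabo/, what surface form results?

Rule 1 (high vowel syncope): /i/ is a high vowel flanked by voiceless consonants /h/ and /x/, so it deletes. /ihapuibauhixaabo/ → ihapuibauhxaabo.
Rule 2 (intervocalic spirantization): /p/ is a stop between vowels /a/ and /u/, so it spirantizes to the fricative [f]. /b/ is a stop between vowels /i/ and /a/, so it spirantizes to the fricative [v]. /b/ is a stop between vowels /a/ and /o/, so it spirantizes to the fricative [v]. /ihapuibauhxaabo/ → ihafuivauhxaavo.
Rule 3 (final vowel raising): /o/ is a mid vowel in word-final position, so it raises to [u]. /ihafuivauhxaavo/ → ihafuivauhxaavu.

ihafuivauhxaavu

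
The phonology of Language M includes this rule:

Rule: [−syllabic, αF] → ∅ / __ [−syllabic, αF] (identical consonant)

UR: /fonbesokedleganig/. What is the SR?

fonbesokedleganig

No segment of /fonbesokedleganig/ meets the structural description of the rule, so the form surfaces unchanged.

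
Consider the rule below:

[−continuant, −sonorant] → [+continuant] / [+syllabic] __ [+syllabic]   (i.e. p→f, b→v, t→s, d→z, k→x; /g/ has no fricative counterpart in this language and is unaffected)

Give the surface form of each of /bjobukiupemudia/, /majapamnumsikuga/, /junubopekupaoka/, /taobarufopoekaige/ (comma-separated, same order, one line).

bjovuxiufemuzia, majafamnumsixuga, junuvofexufaoxa, taovarufofoexaige

/bjobukiupemudia/: /b/ is a stop between vowels /o/ and /u/, so it spirantizes to the fricative [v]. /k/ is a stop between vowels /u/ and /i/, so it spirantizes to the fricative [x]. /p/ is a stop between vowels /u/ and /e/, so it spirantizes to the fricative [f]. /d/ is a stop between vowels /u/ and /i/, so it spirantizes to the fricative [z]. → [bjovuxiufemuzia].
/majapamnumsikuga/: /p/ is a stop between vowels /a/ and /a/, so it spirantizes to the fricative [f]. /k/ is a stop between vowels /i/ and /u/, so it spirantizes to the fricative [x]. → [majafamnumsixuga].
/junubopekupaoka/: /b/ is a stop between vowels /u/ and /o/, so it spirantizes to the fricative [v]. /p/ is a stop between vowels /o/ and /e/, so it spirantizes to the fricative [f]. /k/ is a stop between vowels /e/ and /u/, so it spirantizes to the fricative [x]. /p/ is a stop between vowels /u/ and /a/, so it spirantizes to the fricative [f]. /k/ is a stop between vowels /o/ and /a/, so it spirantizes to the fricative [x]. → [junuvofexufaoxa].
/taobarufopoekaige/: /b/ is a stop between vowels /o/ and /a/, so it spirantizes to the fricative [v]. /p/ is a stop between vowels /o/ and /o/, so it spirantizes to the fricative [f]. /k/ is a stop between vowels /e/ and /a/, so it spirantizes to the fricative [x]. → [taovarufofoexaige].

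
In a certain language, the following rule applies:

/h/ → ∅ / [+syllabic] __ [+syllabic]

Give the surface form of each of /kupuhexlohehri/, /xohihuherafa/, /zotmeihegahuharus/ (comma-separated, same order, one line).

/kupuhexlohehri/: /h/ occurs between vowels /u/ and /e/, so it deletes. /h/ occurs between vowels /o/ and /e/, so it deletes. → [kupuexloehri].
/xohihuherafa/: /h/ occurs between vowels /o/ and /i/, so it deletes. /h/ occurs between vowels /i/ and /u/, so it deletes. /h/ occurs between vowels /u/ and /e/, so it deletes. → [xoiuerafa].
/zotmeihegahuharus/: /h/ occurs between vowels /i/ and /e/, so it deletes. /h/ occurs between vowels /a/ and /u/, so it deletes. /h/ occurs between vowels /u/ and /a/, so it deletes. → [zotmeiegauarus].

kupuexloehri, xoiuerafa, zotmeiegauarus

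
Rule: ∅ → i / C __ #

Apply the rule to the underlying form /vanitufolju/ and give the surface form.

vanitufolju

No segment of /vanitufolju/ meets the structural description of the rule, so the form surfaces unchanged.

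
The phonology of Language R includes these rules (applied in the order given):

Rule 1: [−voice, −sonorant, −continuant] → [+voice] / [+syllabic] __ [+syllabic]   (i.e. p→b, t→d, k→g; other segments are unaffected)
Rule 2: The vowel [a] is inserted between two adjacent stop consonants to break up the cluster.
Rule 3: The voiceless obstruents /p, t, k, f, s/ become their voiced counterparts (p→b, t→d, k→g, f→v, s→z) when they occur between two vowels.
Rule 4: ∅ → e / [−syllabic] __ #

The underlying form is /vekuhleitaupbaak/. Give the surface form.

veguhleidaubabaake

Rule 1 (intervocalic voicing): /k/ is a voiceless stop between vowels /e/ and /u/, so it voices to [g]. /t/ is a voiceless stop between vowels /i/ and /a/, so it voices to [d]. /vekuhleitaupbaak/ → veguhleidaupbaak.
Rule 2 (stop-cluster a-epenthesis): /p/ and /b/ form a stop–stop cluster, so [a] is inserted between them. /veguhleidaupbaak/ → veguhleidaupabaak.
Rule 3 (intervocalic voicing): /p/ is a voiceless obstruent between vowels /u/ and /a/, so it voices to [b]. /veguhleidaupabaak/ → veguhleidaubabaak.
Rule 4 (final e-epenthesis): the form ends in the consonant /k/, so [e] is inserted word-finally. /veguhleidaubabaak/ → veguhleidaubabaake.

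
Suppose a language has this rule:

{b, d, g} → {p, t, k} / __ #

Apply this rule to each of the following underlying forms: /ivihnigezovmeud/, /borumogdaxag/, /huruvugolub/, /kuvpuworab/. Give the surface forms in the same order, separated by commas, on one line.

/ivihnigezovmeud/: /d/ is a voiced stop in word-final position, so it devoices to [t]. → [ivihnigezovmeut].
/borumogdaxag/: /g/ is a voiced stop in word-final position, so it devoices to [k]. → [borumogdaxak].
/huruvugolub/: /b/ is a voiced stop in word-final position, so it devoices to [p]. → [huruvugolup].
/kuvpuworab/: /b/ is a voiced stop in word-final position, so it devoices to [p]. → [kuvpuworap].

ivihnigezovmeut, borumogdaxak, huruvugolup, kuvpuworap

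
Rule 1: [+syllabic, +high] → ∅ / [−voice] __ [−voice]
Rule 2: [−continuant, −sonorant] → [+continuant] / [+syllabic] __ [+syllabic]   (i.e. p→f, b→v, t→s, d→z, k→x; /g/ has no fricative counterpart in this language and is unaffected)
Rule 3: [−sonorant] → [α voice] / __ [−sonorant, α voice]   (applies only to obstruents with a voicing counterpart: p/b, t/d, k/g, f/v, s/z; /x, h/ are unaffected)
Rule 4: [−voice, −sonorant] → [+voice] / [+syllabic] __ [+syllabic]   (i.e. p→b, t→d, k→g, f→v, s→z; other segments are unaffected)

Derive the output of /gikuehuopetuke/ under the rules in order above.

gixuehuovetke

Rule 1 (high vowel syncope): /u/ is a high vowel flanked by voiceless consonants /t/ and /k/, so it deletes. /gikuehuopetuke/ → gikuehuopetke.
Rule 2 (intervocalic spirantization): /k/ is a stop between vowels /i/ and /u/, so it spirantizes to the fricative [x]. /p/ is a stop between vowels /o/ and /e/, so it spirantizes to the fricative [f]. /gikuehuopetke/ → gixuehuofetke.
Rule 3 (regressive voicing assimilation): no segment meets the environment; /gixuehuofetke/ is unchanged.
Rule 4 (intervocalic voicing): /f/ is a voiceless obstruent between vowels /o/ and /e/, so it voices to [v]. /gixuehuofetke/ → gixuehuovetke.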